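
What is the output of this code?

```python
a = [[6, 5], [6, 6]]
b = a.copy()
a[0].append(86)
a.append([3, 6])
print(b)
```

Key concept: shallow copy with nested lists.
Step by step:
`a = [[6, 5], [6, 6]]` → a = [[6, 5], [6, 6]]
`b = a.copy()` → b = [[6, 5], [6, 6]]
`a[0].append(86)` → a = [[6, 5, 86], [6, 6]]; b = [[6, 5, 86], [6, 6]]
`a.append([3, 6])` → a = [[6, 5, 86], [6, 6], [3, 6]]
`print(b)` → prints [[6, 5, 86], [6, 6]]

Answer: [[6, 5, 86], [6, 6]]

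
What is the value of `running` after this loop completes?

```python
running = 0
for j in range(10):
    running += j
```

Sum of 0 to 9 = 45
`running` takes the values: 0 → 1 → 3 → 6 → 10 → 15 → 21 → 28 → 36 → 45

Answer: 45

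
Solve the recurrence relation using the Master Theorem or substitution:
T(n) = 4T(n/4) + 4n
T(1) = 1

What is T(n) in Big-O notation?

By Master Theorem: a=4, b=4, f(n)=4n. Since log_4(4) = 1 and f(n) = Θ(n^1), Case 2 applies. T(n) = O(n log n).

Answer: O(n log n)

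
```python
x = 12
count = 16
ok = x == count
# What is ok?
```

Trace:
`x = 12` → x = 12
`count = 16` → count = 16
`ok = x == count` → ok = False
So ok = False

Answer: False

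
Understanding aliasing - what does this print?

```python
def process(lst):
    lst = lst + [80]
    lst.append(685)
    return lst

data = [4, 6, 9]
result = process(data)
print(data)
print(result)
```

Key concept: rebinding parameter vs mutation.
Step by step:
`data = [4, 6, 9]` → data = [4, 6, 9]
`result = process(data)` → result = [4, 6, 9, 80, 685]
`print(data)` → prints [4, 6, 9]
`print(result)` → prints [4, 6, 9, 80, 685]

Answer:
[4, 6, 9]
[4, 6, 9, 80, 685]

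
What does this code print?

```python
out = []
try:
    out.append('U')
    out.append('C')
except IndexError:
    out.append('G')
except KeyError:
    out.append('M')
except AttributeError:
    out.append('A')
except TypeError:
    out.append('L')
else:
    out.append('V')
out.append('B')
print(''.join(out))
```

Execution trace: 'U' (try body) → 'C' (try body, no exception) → 'V' (else) → 'B' (after the try/except). Output: UCVB

Answer: UCVB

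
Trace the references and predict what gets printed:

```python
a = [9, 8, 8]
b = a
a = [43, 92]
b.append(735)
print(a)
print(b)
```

Key concept: rebinding vs mutation: a is rebound to a new list, b still points at the original.
Step by step:
`a = [9, 8, 8]` → a = [9, 8, 8]
`b = a` → b = [9, 8, 8] (same object as a)
`a = [43, 92]` → a = [43, 92]
`b.append(735)` → b = [9, 8, 8, 735]
`print(a)` → prints [43, 92]
`print(b)` → prints [9, 8, 8, 735]

Answer:
[43, 92]
[9, 8, 8, 735]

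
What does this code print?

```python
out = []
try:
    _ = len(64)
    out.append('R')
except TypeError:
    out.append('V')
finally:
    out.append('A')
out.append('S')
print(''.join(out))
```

Execution trace: 'V' (except TypeError) → 'A' (finally) → 'S' (after the try/except). Output: VAS

Answer: VAS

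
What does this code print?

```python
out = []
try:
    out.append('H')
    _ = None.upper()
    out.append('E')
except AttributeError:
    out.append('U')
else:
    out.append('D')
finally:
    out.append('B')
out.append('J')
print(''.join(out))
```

Execution trace: 'H' (try body) → 'U' (except AttributeError) → 'B' (finally) → 'J' (after the try/except). Output: HUBJ

Answer: HUBJ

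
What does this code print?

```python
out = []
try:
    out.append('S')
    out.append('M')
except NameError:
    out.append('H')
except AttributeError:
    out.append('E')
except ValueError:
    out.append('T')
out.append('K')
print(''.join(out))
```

Execution trace: 'S' (try body) → 'M' (try body, no exception) → 'K' (after the try/except). Output: SMK

Answer: SMK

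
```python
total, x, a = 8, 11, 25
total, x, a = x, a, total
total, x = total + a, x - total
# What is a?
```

Trace:
`total, x, a = 8, 11, 25` → total = 8; x = 11; a = 25
`total, x, a = x, a, total` → total = 11; x = 25; a = 8
`total, x = total + a, x - total` → total = 19; x = 14
So a = 8

Answer: 8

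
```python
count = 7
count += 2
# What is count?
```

Trace:
`count = 7` → count = 7
`count += 2` → count = 9
So count = 9

Answer: 9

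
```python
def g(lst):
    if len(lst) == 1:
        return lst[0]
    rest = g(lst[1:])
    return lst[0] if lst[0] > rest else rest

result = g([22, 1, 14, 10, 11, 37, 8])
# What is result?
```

Recursive max over [22, 1, 14, 10, 11, 37, 8] = 37

Answer: 37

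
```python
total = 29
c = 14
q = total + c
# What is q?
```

Trace:
`total = 29` → total = 29
`c = 14` → c = 14
`q = total + c` → q = 43
So q = 43

Answer: 43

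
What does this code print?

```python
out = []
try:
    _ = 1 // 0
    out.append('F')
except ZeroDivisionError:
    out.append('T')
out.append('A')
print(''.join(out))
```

Execution trace: 'T' (except ZeroDivisionError) → 'A' (after the try/except). Output: TA

Answer: TA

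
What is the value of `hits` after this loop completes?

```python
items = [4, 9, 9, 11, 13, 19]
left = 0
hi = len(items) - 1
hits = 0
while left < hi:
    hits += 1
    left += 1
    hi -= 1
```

Iterations until pointers meet (list length 6)
`hits` takes the values: 0 → 1 → 2 → 3

Answer: 3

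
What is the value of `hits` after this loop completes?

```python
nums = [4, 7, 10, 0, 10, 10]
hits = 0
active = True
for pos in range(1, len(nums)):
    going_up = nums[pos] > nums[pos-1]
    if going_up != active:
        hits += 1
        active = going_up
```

Count direction changes in [4, 7, 10, 0, 10, 10]
`hits` takes the values: 0 → 1 → 2 → 3

Answer: 3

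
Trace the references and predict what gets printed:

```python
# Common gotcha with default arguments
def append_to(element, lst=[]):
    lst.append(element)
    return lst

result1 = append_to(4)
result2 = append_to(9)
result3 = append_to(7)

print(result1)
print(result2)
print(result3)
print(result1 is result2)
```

Key concept: mutable default argument gotcha.
Step by step:
`result1 = append_to(4)` → result1 = [4]
`result2 = append_to(9)` → result1 = [4, 9] (same object as result2); result2 = [4, 9] (same object as result1)
`result3 = append_to(7)` → result1 = [4, 9, 7] (same object as result2, result3); result2 = [4, 9, 7] (same object as result1, result3); result3 = [4, 9, 7] (same object as result1, result2)
`print(result1)` → prints [4, 9, 7]
`print(result2)` → prints [4, 9, 7]
`print(result3)` → prints [4, 9, 7]
`print(result1 is result2)` → prints True

Answer:
[4, 9, 7]
[4, 9, 7]
[4, 9, 7]
True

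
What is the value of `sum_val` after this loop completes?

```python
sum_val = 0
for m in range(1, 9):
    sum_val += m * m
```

Sum of squares 1² to 8² = 204
`sum_val` takes the values: 0 → 1 → 5 → 14 → 30 → 55 → 91 → 140 → 204

Answer: 204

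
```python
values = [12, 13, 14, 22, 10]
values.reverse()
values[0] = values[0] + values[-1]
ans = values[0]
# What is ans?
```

Trace:
`values = [12, 13, 14, 22, 10]` → values = [12, 13, 14, 22, 10]
`values.reverse()` → values = [10, 22, 14, 13, 12]
`values[0] = values[0] + values[-1]` → values = [22, 22, 14, 13, 12]
`ans = values[0]` → ans = 22
So ans = 22

Answer: 22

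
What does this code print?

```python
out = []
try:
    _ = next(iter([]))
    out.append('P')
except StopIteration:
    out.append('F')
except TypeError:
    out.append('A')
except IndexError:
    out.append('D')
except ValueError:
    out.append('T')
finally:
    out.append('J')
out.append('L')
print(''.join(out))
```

Execution trace: 'F' (except StopIteration) → 'J' (finally) → 'L' (after the try/except). Output: FJL

Answer: FJL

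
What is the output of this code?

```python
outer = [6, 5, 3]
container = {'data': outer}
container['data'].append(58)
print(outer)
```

Key concept: dict holds reference to list.
Step by step:
`outer = [6, 5, 3]` → outer = [6, 5, 3]
`container = {'data': outer}` → container = {'data': [6, 5, 3]}
`container['data'].append(58)` → outer = [6, 5, 3, 58]; container = {'data': [6, 5, 3, 58]}
`print(outer)` → prints [6, 5, 3, 58]

Answer: [6, 5, 3, 58]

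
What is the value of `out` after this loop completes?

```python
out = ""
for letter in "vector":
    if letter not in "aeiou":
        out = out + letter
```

Remove vowels from 'vector'
`out` takes the values: "" → "v" → "vc" → "vct" → "vctr"

Answer: "vctr"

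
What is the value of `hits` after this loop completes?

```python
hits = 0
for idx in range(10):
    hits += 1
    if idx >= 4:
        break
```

Loop breaks when idx reaches 4, hits is 5
`hits` takes the values: 0 → 1 → 2 → 3 → 4 → 5

Answer: 5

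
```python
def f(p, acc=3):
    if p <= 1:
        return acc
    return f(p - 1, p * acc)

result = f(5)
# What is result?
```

Accumulator trace (n, acc): (5, 3) -> (4, 15) -> (3, 60) -> (2, 180) -> (1, 360) -> return 360

Answer: 360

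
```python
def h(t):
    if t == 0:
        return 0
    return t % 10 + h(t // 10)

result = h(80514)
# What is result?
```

Sum of digits of 80514: 4 + 1 + 5 + 0 + 8 = 18

Answer: 18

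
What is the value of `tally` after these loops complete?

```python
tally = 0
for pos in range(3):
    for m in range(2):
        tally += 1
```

3 * 2 = 6
`tally` takes the values: 0 → 1 → 2 → 3 → 4 → 5 → 6

Answer: 6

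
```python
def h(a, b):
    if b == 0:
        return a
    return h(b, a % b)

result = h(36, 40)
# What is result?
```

h(36, 40) -> h(40, 36) -> h(36, 4) -> h(4, 0) -> 4

Answer: 4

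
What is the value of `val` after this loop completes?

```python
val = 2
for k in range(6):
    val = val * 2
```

Multiply by 2, 6 times: 2 * 2^6 = 128
`val` takes the values: 2 → 4 → 8 → 16 → 32 → 64 → 128

Answer: 128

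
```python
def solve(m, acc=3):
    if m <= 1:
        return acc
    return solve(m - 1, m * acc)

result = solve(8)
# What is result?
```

Accumulator trace (n, acc): (8, 3) -> (7, 24) -> (6, 168) -> (5, 1008) -> (4, 5040) -> (3, 20160) -> (2, 60480) -> (1, 120960) -> return 120960

Answer: 120960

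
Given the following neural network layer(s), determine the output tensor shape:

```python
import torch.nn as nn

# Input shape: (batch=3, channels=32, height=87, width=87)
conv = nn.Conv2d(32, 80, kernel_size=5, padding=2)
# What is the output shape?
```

Input: (3, 32, 87, 87) -> Output: (3, 80, 87, 87)

Answer: (3, 80, 87, 87)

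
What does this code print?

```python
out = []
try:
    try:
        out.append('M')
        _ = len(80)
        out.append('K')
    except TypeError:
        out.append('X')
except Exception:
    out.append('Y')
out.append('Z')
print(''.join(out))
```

Execution trace: 'M' (inner try body) → 'X' (inner except TypeError) → 'Z' (after the try/except). Output: MXZ

Answer: MXZ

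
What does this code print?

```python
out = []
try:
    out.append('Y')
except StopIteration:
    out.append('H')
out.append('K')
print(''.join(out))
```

Execution trace: 'Y' (try body, no exception) → 'K' (after the try/except). Output: YK

Answer: YK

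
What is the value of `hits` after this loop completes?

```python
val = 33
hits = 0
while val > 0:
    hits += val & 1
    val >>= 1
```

Count set bits in 33 (binary: 0b100001)
`hits` takes the values: 0 → 1 → 2

Answer: 2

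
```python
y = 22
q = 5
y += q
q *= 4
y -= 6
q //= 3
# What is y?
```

Trace:
`y = 22` → y = 22
`q = 5` → q = 5
`y += q` → y = 27
`q *= 4` → q = 20
`y -= 6` → y = 21
`q //= 3` → q = 6
So y = 21

Answer: 21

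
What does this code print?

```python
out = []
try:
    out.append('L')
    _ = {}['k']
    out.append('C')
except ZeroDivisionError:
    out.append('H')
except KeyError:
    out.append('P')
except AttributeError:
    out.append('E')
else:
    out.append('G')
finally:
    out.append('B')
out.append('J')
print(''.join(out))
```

Execution trace: 'L' (try body) → 'P' (except KeyError) → 'B' (finally) → 'J' (after the try/except). Output: LPBJ

Answer: LPBJ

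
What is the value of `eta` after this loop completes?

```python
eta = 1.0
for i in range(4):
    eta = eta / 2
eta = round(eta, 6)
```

Halving LR 4 times: 1 / 2^4
`eta` takes the values: 1.0 → 0.5 → 0.25 → 0.125 → 0.0625

Answer: 0.0625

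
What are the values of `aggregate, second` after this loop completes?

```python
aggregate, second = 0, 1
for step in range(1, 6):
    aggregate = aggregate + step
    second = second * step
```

Sum and factorial of 1 to 5
`aggregate, second` takes the values: (0, 1) → (1, 1) → (3, 1) → (3, 2) → (6, 2) → (6, 6) → (10, 6) → (10, 24) → (15, 24) → (15, 120)

Answer: 15, 120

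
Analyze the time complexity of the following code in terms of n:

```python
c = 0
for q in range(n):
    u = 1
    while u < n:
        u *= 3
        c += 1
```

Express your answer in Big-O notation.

Each loop level contributes: n × log n. Multiplying the contributions gives O(n log n).

Answer: O(n log n)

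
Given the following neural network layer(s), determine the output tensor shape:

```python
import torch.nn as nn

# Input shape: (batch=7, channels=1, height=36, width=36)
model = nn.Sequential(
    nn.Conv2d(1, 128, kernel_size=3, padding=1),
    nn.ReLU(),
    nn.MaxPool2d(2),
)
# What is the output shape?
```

Input: (7, 1, 36, 36) -> after Conv2d: (7, 128, 36, 36) -> after ReLU: (7, 128, 36, 36) -> Output: (7, 128, 18, 18)

Answer: (7, 128, 18, 18)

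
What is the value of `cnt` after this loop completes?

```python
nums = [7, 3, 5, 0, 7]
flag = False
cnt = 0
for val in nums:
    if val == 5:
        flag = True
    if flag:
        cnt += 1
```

Count elements after first 5 in [7, 3, 5, 0, 7]
`cnt` takes the values: 0 → 1 → 2 → 3

Answer: 3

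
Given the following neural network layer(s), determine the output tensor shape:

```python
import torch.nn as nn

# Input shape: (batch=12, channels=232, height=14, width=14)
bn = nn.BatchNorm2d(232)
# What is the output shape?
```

Input: (12, 232, 14, 14) -> Output: (12, 232, 14, 14)

Answer: (12, 232, 14, 14)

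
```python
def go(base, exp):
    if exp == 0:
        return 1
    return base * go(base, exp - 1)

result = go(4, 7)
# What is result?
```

go(4, 7) = 4 * 4 * 4 * 4 * 4 * 4 * 4 = 16384

Answer: 16384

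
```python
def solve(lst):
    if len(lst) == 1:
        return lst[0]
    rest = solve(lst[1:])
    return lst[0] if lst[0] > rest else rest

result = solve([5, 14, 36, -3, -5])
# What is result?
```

Recursive max over [5, 14, 36, -3, -5] = 36

Answer: 36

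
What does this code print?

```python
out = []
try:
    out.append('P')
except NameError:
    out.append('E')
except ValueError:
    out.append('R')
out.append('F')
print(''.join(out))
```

Execution trace: 'P' (try body, no exception) → 'F' (after the try/except). Output: PF

Answer: PF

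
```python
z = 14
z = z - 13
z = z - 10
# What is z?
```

Trace:
`z = 14` → z = 14
`z = z - 13` → z = 1
`z = z - 10` → z = -9
So z = -9

Answer: -9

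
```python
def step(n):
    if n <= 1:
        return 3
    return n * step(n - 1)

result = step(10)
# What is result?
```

step(10) = 10 * 9 * 8 * 7 * 6 * 5 * 4 * 3 * 2 * 3 = 10886400

Answer: 10886400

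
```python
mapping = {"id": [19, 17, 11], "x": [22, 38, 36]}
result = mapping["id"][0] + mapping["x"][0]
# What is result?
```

Trace:
`mapping = {"id": [19, 17, 11], "x": [22, 38, 36]}` → mapping = {'id': [19, 17, 11], 'x': [22, 38, 36]}
`result = mapping["id"][0] + mapping["x"][0]` → result = 41
So result = 41

Answer: 41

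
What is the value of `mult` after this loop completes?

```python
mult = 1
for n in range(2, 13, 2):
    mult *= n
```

Product of even numbers 2 to 12
`mult` takes the values: 1 → 2 → 8 → 48 → 384 → 3840 → 46080

Answer: 46080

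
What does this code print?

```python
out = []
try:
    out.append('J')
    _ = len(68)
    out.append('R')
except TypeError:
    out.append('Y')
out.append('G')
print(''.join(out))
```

Execution trace: 'J' (try body) → 'Y' (except TypeError) → 'G' (after the try/except). Output: JYG

Answer: JYG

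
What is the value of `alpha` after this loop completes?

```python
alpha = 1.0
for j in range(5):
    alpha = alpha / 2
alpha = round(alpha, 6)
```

Halving LR 5 times: 1 / 2^5
`alpha` takes the values: 1.0 → 0.5 → 0.25 → 0.125 → 0.0625 → 0.03125

Answer: 0.03125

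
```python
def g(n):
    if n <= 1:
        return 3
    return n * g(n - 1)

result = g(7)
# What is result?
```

g(7) = 7 * 6 * 5 * 4 * 3 * 2 * 3 = 15120

Answer: 15120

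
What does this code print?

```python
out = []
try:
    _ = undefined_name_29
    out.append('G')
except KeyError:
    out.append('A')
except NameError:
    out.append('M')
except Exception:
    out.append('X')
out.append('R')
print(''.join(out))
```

Execution trace: 'M' (except NameError) → 'R' (after the try/except). Output: MR

Answer: MR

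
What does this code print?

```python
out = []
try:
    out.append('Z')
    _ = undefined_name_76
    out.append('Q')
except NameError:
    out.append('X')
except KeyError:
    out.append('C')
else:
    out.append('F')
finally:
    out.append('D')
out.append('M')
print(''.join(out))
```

Execution trace: 'Z' (try body) → 'X' (except NameError) → 'D' (finally) → 'M' (after the try/except). Output: ZXDM

Answer: ZXDM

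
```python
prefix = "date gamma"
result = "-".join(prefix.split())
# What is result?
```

Trace:
`prefix = "date gamma"` → prefix = 'date gamma'
`result = "-".join(prefix.split())` → result = 'date-gamma'
So result = 'date-gamma'

Answer: 'date-gamma'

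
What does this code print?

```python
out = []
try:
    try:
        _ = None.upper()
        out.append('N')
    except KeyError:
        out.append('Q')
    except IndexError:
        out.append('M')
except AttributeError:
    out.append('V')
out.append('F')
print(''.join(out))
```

Execution trace: 'V' (outer except AttributeError) → 'F' (after the try/except). Output: VF

Answer: VF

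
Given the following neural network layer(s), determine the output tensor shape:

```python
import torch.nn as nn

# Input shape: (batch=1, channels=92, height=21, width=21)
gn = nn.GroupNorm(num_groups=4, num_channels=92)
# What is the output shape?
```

Input: (1, 92, 21, 21) -> Output: (1, 92, 21, 21)

Answer: (1, 92, 21, 21)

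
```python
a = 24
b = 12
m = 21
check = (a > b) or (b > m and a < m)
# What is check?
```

Trace:
`a = 24` → a = 24
`b = 12` → b = 12
`m = 21` → m = 21
`check = (a > b) or (b > m and a < m)` → check = True
So check = True

Answer: True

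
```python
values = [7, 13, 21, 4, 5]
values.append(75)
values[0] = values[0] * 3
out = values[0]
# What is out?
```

Trace:
`values = [7, 13, 21, 4, 5]` → values = [7, 13, 21, 4, 5]
`values.append(75)` → values = [7, 13, 21, 4, 5, 75]
`values[0] = values[0] * 3` → values = [21, 13, 21, 4, 5, 75]
`out = values[0]` → out = 21
So out = 21

Answer: 21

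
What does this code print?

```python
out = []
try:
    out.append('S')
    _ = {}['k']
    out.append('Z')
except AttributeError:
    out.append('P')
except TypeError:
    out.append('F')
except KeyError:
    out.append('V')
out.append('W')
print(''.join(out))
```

Execution trace: 'S' (try body) → 'V' (except KeyError) → 'W' (after the try/except). Output: SVW

Answer: SVW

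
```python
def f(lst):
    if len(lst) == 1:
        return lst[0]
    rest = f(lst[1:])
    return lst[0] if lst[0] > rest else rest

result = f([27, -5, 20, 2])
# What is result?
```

Recursive max over [27, -5, 20, 2] = 27

Answer: 27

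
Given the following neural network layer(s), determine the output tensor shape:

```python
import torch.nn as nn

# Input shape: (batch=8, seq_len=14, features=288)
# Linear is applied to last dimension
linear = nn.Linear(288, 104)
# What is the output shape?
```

Input: (8, 14, 288) -> Output: (8, 14, 104)

Answer: (8, 14, 104)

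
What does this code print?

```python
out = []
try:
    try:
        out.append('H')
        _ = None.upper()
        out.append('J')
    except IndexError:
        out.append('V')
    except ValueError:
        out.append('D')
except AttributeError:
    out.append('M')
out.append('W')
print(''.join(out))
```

Execution trace: 'H' (try body) → 'M' (outer except AttributeError) → 'W' (after the try/except). Output: HMW

Answer: HMW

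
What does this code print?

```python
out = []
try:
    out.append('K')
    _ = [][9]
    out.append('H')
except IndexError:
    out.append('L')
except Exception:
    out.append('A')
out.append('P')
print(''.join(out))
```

Execution trace: 'K' (try body) → 'L' (except IndexError) → 'P' (after the try/except). Output: KLP

Answer: KLP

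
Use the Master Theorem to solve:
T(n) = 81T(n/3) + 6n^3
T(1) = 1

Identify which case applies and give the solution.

a=81, b=3, f(n)=6n^3. log_3(81) = 4. Since c=3 < 4, Case 1 applies: T(n) = Θ(n^log_b(a)) = O(n^4).

Answer: O(n^4) - Case 1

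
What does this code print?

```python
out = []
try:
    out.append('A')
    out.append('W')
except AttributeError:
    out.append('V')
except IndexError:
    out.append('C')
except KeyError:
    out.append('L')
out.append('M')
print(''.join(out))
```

Execution trace: 'A' (try body) → 'W' (try body, no exception) → 'M' (after the try/except). Output: AWM

Answer: AWM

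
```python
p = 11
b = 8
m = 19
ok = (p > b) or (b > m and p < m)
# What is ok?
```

Trace:
`p = 11` → p = 11
`b = 8` → b = 8
`m = 19` → m = 19
`ok = (p > b) or (b > m and p < m)` → ok = True
So ok = True

Answer: True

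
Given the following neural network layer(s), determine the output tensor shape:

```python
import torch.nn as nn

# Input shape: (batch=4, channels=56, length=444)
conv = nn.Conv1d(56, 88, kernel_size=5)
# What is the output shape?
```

Input: (4, 56, 444) -> Output: (4, 88, 440)

Answer: (4, 88, 440)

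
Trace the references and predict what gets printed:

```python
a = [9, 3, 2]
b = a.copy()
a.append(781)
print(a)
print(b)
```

Key concept: list.copy() creates independent copy.
Step by step:
`a = [9, 3, 2]` → a = [9, 3, 2]
`b = a.copy()` → b = [9, 3, 2]
`a.append(781)` → a = [9, 3, 2, 781]
`print(a)` → prints [9, 3, 2, 781]
`print(b)` → prints [9, 3, 2]

Answer:
[9, 3, 2, 781]
[9, 3, 2]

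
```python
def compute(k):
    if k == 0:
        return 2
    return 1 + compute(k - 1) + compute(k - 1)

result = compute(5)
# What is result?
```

compute(k) = 1 + 2·compute(k-1), compute(0)=2. Closed form: (2+1)·2^5 - 1 = 95.

Answer: 95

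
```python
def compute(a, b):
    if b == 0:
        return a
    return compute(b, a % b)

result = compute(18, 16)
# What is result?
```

compute(18, 16) -> compute(16, 2) -> compute(2, 0) -> 2

Answer: 2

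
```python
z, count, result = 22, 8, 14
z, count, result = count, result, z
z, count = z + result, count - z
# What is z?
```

Trace:
`z, count, result = 22, 8, 14` → z = 22; count = 8; result = 14
`z, count, result = count, result, z` → z = 8; count = 14; result = 22
`z, count = z + result, count - z` → z = 30; count = 6
So z = 30

Answer: 30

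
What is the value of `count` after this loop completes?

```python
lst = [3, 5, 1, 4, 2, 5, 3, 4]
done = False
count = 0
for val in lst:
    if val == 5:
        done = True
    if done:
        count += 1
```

Count elements after first 5 in [3, 5, 1, 4, 2, 5, 3, 4]
`count` takes the values: 0 → 1 → 2 → 3 → 4 → 5 → 6 → 7

Answer: 7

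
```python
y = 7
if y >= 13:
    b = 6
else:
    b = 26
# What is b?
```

Trace:
`y = 7` → y = 7
`if y >= 13: ...` → y >= 13 is False, take else branch → b = 26
So b = 26

Answer: 26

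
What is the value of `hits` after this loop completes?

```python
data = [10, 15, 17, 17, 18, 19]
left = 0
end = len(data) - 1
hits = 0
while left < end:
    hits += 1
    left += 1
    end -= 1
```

Iterations until pointers meet (list length 6)
`hits` takes the values: 0 → 1 → 2 → 3

Answer: 3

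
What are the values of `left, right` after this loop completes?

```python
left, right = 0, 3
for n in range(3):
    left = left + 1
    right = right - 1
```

left goes 0→3, right goes 3→0
`left, right` takes the values: (0, 3) → (1, 3) → (1, 2) → (2, 2) → (2, 1) → (3, 1) → (3, 0)

Answer: 3, 0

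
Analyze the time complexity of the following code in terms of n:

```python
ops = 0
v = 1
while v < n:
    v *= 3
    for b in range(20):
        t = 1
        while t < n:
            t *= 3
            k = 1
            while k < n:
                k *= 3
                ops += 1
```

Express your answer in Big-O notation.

Each loop level contributes: log n × 1 × log n × log n. Multiplying the contributions gives O(log^3 n).

Answer: O(log^3 n)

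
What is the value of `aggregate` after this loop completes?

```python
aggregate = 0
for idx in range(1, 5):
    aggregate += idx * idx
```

Sum of squares 1² to 4² = 30
`aggregate` takes the values: 0 → 1 → 5 → 14 → 30

Answer: 30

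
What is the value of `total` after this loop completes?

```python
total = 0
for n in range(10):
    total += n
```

Sum of 0 to 9 = 45
`total` takes the values: 0 → 1 → 3 → 6 → 10 → 15 → 21 → 28 → 36 → 45

Answer: 45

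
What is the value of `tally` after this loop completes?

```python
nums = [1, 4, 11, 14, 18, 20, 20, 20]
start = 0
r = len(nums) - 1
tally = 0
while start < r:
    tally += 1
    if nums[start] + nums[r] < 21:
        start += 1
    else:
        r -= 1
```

Steps to find pair summing to 21
`tally` takes the values: 0 → 1 → 2 → 3 → 4 → 5 → 6 → 7

Answer: 7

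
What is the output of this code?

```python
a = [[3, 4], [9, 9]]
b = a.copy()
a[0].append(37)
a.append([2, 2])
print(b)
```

Key concept: shallow copy with nested lists.
Step by step:
`a = [[3, 4], [9, 9]]` → a = [[3, 4], [9, 9]]
`b = a.copy()` → b = [[3, 4], [9, 9]]
`a[0].append(37)` → a = [[3, 4, 37], [9, 9]]; b = [[3, 4, 37], [9, 9]]
`a.append([2, 2])` → a = [[3, 4, 37], [9, 9], [2, 2]]
`print(b)` → prints [[3, 4, 37], [9, 9]]

Answer: [[3, 4, 37], [9, 9]]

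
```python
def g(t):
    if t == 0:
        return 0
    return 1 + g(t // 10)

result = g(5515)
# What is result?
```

Count of digits of 5515: 4

Answer: 4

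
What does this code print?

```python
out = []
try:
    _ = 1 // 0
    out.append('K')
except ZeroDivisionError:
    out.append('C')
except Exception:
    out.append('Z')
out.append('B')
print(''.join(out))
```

Execution trace: 'C' (except ZeroDivisionError) → 'B' (after the try/except). Output: CB

Answer: CB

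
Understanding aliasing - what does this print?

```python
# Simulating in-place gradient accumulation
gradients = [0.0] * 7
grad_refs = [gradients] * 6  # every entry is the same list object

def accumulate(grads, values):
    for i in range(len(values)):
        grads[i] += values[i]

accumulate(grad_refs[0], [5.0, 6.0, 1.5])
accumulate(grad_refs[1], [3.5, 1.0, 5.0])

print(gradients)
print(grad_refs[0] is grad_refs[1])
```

Key concept: gradient accumulation aliasing.
Step by step:
`gradients = [0.0] * 7` → gradients = [0.0, 0.0, 0.0, 0.0, 0.0, 0.0, 0.0]
`grad_refs = [gradients] * 6` → grad_refs = [[0.0, 0.0, 0.0, 0.0, 0.0, 0.0, 0.0], [0.0, 0.0, 0.0, 0.0, 0.0, 0.0, 0.0], [0.0, 0.0, 0.0, 0.0, 0.0, 0.0, 0.0], [0.0, 0.0, 0.0, 0.0, 0.0, 0.0, 0.0], [0.0, 0.0, 0.0, 0.0, 0.0, 0.0, 0.0], [0.0, 0.0, 0.0, 0.0, 0.0, 0.0, 0.0]]
`accumulate(grad_refs[0], [5.0, 6.0, 1.5])` → gradients = [5.0, 6.0, 1.5, 0.0, 0.0, 0.0, 0.0]; grad_refs = [[5.0, 6.0, 1.5, 0.0, 0.0, 0.0, 0.0], [5.0, 6.0, 1.5, 0.0, 0.0, 0.0, 0.0], [5.0, 6.0, 1.5, 0.0, 0.0, 0.0, 0.0], [5.0, 6.0, 1.5, 0.0, 0.0, 0.0, 0.0], [5.0, 6.0, 1.5, 0.0, 0.0, 0.0, 0.0], [5.0, 6.0, 1.5, 0.0, 0.0, 0.0, 0.0]]
`accumulate(grad_refs[1], [3.5, 1.0, 5.0])` → gradients = [8.5, 7.0, 6.5, 0.0, 0.0, 0.0, 0.0]; grad_refs = [[8.5, 7.0, 6.5, 0.0, 0.0, 0.0, 0.0], [8.5, 7.0, 6.5, 0.0, 0.0, 0.0, 0.0], [8.5, 7.0, 6.5, 0.0, 0.0, 0.0, 0.0], [8.5, 7.0, 6.5, 0.0, 0.0, 0.0, 0.0], [8.5, 7.0, 6.5, 0.0, 0.0, 0.0, 0.0], [8.5, 7.0, 6.5, 0.0, 0.0, 0.0, 0.0]]
`print(gradients)` → prints [8.5, 7.0, 6.5, 0.0, 0.0, 0.0, 0.0]
`print(grad_refs[0] is grad_refs[1])` → prints True

Answer:
[8.5, 7.0, 6.5, 0.0, 0.0, 0.0, 0.0]
True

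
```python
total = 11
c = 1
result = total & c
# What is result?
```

Trace:
`total = 11` → total = 11
`c = 1` → c = 1
`result = total & c` → result = 1
So result = 1

Answer: 1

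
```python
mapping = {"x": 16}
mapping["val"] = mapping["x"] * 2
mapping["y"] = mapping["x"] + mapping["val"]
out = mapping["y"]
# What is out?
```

Trace:
`mapping = {"x": 16}` → mapping = {'x': 16}
`mapping["val"] = mapping["x"] * 2` → mapping = {'x': 16, 'val': 32}
`mapping["y"] = mapping["x"] + mapping["val"]` → mapping = {'x': 16, 'val': 32, 'y': 48}
`out = mapping["y"]` → out = 48
So out = 48

Answer: 48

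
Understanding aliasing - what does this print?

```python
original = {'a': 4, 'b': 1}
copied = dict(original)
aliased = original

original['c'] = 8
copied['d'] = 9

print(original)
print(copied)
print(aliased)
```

Key concept: dict() creates copy, assignment creates alias.
Step by step:
`original = {'a': 4, 'b': 1}` → original = {'a': 4, 'b': 1}
`copied = dict(original)` → copied = {'a': 4, 'b': 1}
`aliased = original` → aliased = {'a': 4, 'b': 1} (same object as original)
`original['c'] = 8` → original = {'a': 4, 'b': 1, 'c': 8} (same object as aliased); aliased = {'a': 4, 'b': 1, 'c': 8} (same object as original)
`copied['d'] = 9` → copied = {'a': 4, 'b': 1, 'd': 9}
`print(original)` → prints {'a': 4, 'b': 1, 'c': 8}
`print(copied)` → prints {'a': 4, 'b': 1, 'd': 9}
`print(aliased)` → prints {'a': 4, 'b': 1, 'c': 8}

Answer:
{'a': 4, 'b': 1, 'c': 8}
{'a': 4, 'b': 1, 'd': 9}
{'a': 4, 'b': 1, 'c': 8}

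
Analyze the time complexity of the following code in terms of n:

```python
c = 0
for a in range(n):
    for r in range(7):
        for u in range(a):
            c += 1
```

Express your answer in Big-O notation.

Each loop level contributes: n × 1 × n. Multiplying the contributions gives O(n^2).

Answer: O(n^2)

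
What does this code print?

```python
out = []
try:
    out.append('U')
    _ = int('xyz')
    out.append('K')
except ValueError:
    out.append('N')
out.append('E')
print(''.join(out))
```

Execution trace: 'U' (try body) → 'N' (except ValueError) → 'E' (after the try/except). Output: UNE

Answer: UNE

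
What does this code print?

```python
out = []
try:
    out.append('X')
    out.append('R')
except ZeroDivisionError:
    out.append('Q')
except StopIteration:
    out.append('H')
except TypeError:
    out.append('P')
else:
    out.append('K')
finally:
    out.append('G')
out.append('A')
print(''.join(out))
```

Execution trace: 'X' (try body) → 'R' (try body, no exception) → 'K' (else) → 'G' (finally) → 'A' (after the try/except). Output: XRKGA

Answer: XRKGA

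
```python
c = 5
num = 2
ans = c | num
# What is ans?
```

Trace:
`c = 5` → c = 5
`num = 2` → num = 2
`ans = c | num` → ans = 7
So ans = 7

Answer: 7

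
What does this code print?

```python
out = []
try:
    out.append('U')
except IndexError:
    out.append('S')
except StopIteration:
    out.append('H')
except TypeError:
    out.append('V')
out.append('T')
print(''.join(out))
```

Execution trace: 'U' (try body, no exception) → 'T' (after the try/except). Output: UT

Answer: UT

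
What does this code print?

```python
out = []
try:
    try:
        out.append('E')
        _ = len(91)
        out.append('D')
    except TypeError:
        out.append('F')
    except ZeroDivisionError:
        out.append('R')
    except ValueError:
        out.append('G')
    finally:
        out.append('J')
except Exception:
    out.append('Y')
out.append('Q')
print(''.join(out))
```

Execution trace: 'E' (inner try body) → 'F' (inner except TypeError) → 'J' (inner finally) → 'Q' (after the try/except). Output: EFJQ

Answer: EFJQ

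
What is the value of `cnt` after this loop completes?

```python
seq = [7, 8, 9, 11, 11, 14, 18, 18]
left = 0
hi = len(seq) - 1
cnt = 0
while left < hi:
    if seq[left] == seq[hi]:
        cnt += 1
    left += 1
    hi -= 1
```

Count matching pairs from ends
`cnt` takes the values: 0 → 1

Answer: 1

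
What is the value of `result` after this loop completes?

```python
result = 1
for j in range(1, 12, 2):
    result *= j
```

Product of 1, 3, 5, ... up to 11
`result` takes the values: 1 → 3 → 15 → 105 → 945 → 10395

Answer: 10395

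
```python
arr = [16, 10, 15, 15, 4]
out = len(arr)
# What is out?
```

Trace:
`arr = [16, 10, 15, 15, 4]` → arr = [16, 10, 15, 15, 4]
`out = len(arr)` → out = 5
So out = 5

Answer: 5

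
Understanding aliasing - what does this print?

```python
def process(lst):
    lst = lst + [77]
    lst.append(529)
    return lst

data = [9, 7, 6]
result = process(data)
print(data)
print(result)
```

Key concept: rebinding parameter vs mutation.
Step by step:
`data = [9, 7, 6]` → data = [9, 7, 6]
`result = process(data)` → result = [9, 7, 6, 77, 529]
`print(data)` → prints [9, 7, 6]
`print(result)` → prints [9, 7, 6, 77, 529]

Answer:
[9, 7, 6]
[9, 7, 6, 77, 529]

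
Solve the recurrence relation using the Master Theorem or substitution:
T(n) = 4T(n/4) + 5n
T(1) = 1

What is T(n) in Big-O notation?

By Master Theorem: a=4, b=4, f(n)=5n. Since log_4(4) = 1 and f(n) = Θ(n^1), Case 2 applies. T(n) = O(n log n).

Answer: O(n log n)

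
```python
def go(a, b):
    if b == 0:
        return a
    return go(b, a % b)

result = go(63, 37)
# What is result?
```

go(63, 37) -> go(37, 26) -> go(26, 11) -> go(11, 4) -> go(4, 3) -> go(3, 1) -> go(1, 0) -> 1

Answer: 1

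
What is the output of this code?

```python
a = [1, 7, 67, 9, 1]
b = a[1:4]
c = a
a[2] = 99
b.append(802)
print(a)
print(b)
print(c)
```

Key concept: slice vs alias.
Step by step:
`a = [1, 7, 67, 9, 1]` → a = [1, 7, 67, 9, 1]
`b = a[1:4]` → b = [7, 67, 9]
`c = a` → c = [1, 7, 67, 9, 1] (same object as a)
`a[2] = 99` → a = [1, 7, 99, 9, 1] (same object as c); c = [1, 7, 99, 9, 1] (same object as a)
`b.append(802)` → b = [7, 67, 9, 802]
`print(a)` → prints [1, 7, 99, 9, 1]
`print(b)` → prints [7, 67, 9, 802]
`print(c)` → prints [1, 7, 99, 9, 1]

Answer:
[1, 7, 99, 9, 1]
[7, 67, 9, 802]
[1, 7, 99, 9, 1]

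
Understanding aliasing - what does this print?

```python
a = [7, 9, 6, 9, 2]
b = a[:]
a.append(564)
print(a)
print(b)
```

Key concept: slice [:] creates copy.
Step by step:
`a = [7, 9, 6, 9, 2]` → a = [7, 9, 6, 9, 2]
`b = a[:]` → b = [7, 9, 6, 9, 2]
`a.append(564)` → a = [7, 9, 6, 9, 2, 564]
`print(a)` → prints [7, 9, 6, 9, 2, 564]
`print(b)` → prints [7, 9, 6, 9, 2]

Answer:
[7, 9, 6, 9, 2, 564]
[7, 9, 6, 9, 2]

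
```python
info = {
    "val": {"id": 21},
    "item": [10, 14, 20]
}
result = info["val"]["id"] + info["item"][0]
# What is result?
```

Trace:
`info = { ...` → info = {'val': {'id': 21}, 'item': [10, 14, 20]}
`result = info["val"]["id"] + info["item"][0]` → result = 31
So result = 31

Answer: 31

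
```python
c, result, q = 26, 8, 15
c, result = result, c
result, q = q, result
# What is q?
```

Trace:
`c, result, q = 26, 8, 15` → c = 26; result = 8; q = 15
`c, result = result, c` → c = 8; result = 26
`result, q = q, result` → result = 15; q = 26
So q = 26

Answer: 26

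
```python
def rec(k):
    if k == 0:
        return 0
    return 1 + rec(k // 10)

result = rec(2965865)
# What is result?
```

Count of digits of 2965865: 7

Answer: 7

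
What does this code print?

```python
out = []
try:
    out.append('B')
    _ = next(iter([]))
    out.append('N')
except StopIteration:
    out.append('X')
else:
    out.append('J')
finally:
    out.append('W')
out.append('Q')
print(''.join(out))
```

Execution trace: 'B' (try body) → 'X' (except StopIteration) → 'W' (finally) → 'Q' (after the try/except). Output: BXWQ

Answer: BXWQ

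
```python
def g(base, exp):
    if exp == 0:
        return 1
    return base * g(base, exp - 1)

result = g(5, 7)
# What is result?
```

g(5, 7) = 5 * 5 * 5 * 5 * 5 * 5 * 5 = 78125

Answer: 78125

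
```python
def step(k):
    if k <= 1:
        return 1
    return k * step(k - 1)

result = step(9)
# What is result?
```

step(9) = 9 * 8 * 7 * 6 * 5 * 4 * 3 * 2 * 1 = 362880

Answer: 362880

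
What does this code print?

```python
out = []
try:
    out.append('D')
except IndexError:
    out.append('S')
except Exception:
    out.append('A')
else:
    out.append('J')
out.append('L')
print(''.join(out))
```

Execution trace: 'D' (try body, no exception) → 'J' (else) → 'L' (after the try/except). Output: DJL

Answer: DJL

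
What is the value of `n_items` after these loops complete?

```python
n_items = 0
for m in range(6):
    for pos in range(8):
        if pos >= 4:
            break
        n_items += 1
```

Inner breaks at 4, outer runs 6 times
`n_items` takes the values: 0 → 1 → 2 → 3 → 4 → 5 → 6 → 7 → 8 → 9 → 10 → 11 → 12 → 13 → 14 → 15 → 16 → 17 → 18 → 19 → 20 → 21 → 22 → 23 → 24

Answer: 24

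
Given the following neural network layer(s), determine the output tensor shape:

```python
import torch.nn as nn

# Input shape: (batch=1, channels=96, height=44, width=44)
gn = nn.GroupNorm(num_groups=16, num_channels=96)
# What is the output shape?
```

Input: (1, 96, 44, 44) -> Output: (1, 96, 44, 44)

Answer: (1, 96, 44, 44)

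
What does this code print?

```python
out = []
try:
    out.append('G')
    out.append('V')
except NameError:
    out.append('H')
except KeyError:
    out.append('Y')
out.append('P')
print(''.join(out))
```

Execution trace: 'G' (try body) → 'V' (try body, no exception) → 'P' (after the try/except). Output: GVP

Answer: GVP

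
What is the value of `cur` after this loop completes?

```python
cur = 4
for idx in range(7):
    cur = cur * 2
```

Multiply by 2, 7 times: 4 * 2^7 = 512
`cur` takes the values: 4 → 8 → 16 → 32 → 64 → 128 → 256 → 512

Answer: 512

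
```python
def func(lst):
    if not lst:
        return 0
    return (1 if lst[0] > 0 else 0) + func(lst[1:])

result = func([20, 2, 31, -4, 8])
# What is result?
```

Count of positive elements in [20, 2, 31, -4, 8] = 4

Answer: 4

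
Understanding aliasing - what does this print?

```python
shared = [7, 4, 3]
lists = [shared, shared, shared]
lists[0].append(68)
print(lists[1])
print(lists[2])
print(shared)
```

Key concept: list of same reference.
Step by step:
`shared = [7, 4, 3]` → shared = [7, 4, 3]
`lists = [shared, shared, shared]` → lists = [[7, 4, 3], [7, 4, 3], [7, 4, 3]]
`lists[0].append(68)` → shared = [7, 4, 3, 68]; lists = [[7, 4, 3, 68], [7, 4, 3, 68], [7, 4, 3, 68]]
`print(lists[1])` → prints [7, 4, 3, 68]
`print(lists[2])` → prints [7, 4, 3, 68]
`print(shared)` → prints [7, 4, 3, 68]

Answer:
[7, 4, 3, 68]
[7, 4, 3, 68]
[7, 4, 3, 68]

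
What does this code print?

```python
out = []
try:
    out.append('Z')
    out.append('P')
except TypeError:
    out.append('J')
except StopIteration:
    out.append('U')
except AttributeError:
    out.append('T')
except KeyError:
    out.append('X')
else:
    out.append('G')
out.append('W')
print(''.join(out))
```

Execution trace: 'Z' (try body) → 'P' (try body, no exception) → 'G' (else) → 'W' (after the try/except). Output: ZPGW

Answer: ZPGW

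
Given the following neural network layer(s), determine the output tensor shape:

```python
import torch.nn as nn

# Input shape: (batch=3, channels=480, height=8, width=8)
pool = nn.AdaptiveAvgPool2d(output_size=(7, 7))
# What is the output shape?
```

Input: (3, 480, 8, 8) -> Output: (3, 480, 7, 7)

Answer: (3, 480, 7, 7)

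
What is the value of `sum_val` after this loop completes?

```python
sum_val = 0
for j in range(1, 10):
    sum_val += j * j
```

Sum of squares 1² to 9² = 285
`sum_val` takes the values: 0 → 1 → 5 → 14 → 30 → 55 → 91 → 140 → 204 → 285

Answer: 285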